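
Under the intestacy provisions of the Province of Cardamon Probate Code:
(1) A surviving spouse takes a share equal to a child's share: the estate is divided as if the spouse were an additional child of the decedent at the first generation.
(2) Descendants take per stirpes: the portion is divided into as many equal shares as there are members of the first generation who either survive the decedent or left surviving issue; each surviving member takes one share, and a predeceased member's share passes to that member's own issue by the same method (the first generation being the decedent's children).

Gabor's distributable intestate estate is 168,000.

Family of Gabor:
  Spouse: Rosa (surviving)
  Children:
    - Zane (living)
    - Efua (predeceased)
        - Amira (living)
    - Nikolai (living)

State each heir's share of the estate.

Rosa: 42,000; Zane: 42,000; Amira: 42,000; Nikolai: 42,000

The spouse counts as an additional share at the children's level, so there are 4 primary shares of 42,000. Rosa takes one such share (42,000).
The children's combined portion (126,000) is divided into 3 shares of 42,000: Zane and Nikolai each take 42,000; Efua's 42,000 share passes to Efua's issue.
Efua's share (42,000) passes entirely to Amira.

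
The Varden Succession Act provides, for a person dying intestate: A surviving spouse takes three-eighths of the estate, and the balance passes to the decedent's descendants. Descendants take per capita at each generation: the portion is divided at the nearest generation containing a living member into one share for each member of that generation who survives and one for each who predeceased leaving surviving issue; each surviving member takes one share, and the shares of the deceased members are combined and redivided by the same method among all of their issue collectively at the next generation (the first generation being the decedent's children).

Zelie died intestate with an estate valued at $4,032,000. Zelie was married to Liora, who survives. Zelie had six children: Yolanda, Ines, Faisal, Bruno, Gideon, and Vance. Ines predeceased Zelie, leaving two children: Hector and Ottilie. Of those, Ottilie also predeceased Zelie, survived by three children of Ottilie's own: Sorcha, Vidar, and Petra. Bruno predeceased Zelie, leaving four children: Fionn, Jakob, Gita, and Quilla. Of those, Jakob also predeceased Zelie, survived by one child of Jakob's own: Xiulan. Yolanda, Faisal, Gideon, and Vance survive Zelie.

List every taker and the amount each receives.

Liora: $1,512,000; Yolanda: $420,000; Hector: $140,000; Sorcha: $70,000; Vidar: $70,000; Petra: $70,000; Faisal: $420,000; Fionn: $140,000; Xiulan: $70,000; Gita: $140,000; Quilla: $140,000; Gideon: $420,000; Vance: $420,000

Liora takes three-eighths of $4,032,000 = $1,512,000. The remaining $2,520,000 passes to the descendants.
The descendants' portion ($2,520,000) is divided at the children's generation into 6 shares of $420,000. Yolanda, Faisal, Gideon, and Vance each take $420,000. The 2 shares of the deceased (Ines and Bruno) are combined into a pool of $840,000.
That pool ($840,000) is divided at the grandchildren's generation into 6 shares of $140,000. Hector, Fionn, Gita, and Quilla each take $140,000. The 2 shares of the deceased (Ottilie and Jakob) are combined into a pool of $280,000.
That pool ($280,000) is divided at the great-grandchildren's generation equally among Sorcha, Vidar, Petra, and Xiulan: $70,000 each.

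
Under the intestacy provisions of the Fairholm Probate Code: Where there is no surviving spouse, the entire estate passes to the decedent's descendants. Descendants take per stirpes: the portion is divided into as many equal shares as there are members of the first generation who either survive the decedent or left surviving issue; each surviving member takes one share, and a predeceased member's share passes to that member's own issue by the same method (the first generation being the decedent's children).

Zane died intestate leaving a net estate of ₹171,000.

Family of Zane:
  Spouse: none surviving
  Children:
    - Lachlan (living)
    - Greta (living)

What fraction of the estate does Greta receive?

The entire ₹171,000 passes to the descendants.
That amount (₹171,000) is divided into 2 shares of ₹85,500: Lachlan and Greta each take ₹85,500.

Greta receives 1/2 of the estate.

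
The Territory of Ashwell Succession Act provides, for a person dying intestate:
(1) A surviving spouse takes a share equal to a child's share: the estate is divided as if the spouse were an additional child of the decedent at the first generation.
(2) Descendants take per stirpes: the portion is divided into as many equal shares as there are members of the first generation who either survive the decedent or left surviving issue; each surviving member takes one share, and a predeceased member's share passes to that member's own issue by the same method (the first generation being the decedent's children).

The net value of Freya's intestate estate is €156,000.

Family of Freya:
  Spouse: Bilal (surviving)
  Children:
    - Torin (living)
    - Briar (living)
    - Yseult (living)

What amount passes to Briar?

The spouse counts as an additional share at the children's level, so there are 4 primary shares of €39,000. Bilal takes one such share (€39,000).
The children's combined portion (€117,000) is divided into 3 shares of €39,000: Torin, Briar, and Yseult each take €39,000.

Briar receives €39,000.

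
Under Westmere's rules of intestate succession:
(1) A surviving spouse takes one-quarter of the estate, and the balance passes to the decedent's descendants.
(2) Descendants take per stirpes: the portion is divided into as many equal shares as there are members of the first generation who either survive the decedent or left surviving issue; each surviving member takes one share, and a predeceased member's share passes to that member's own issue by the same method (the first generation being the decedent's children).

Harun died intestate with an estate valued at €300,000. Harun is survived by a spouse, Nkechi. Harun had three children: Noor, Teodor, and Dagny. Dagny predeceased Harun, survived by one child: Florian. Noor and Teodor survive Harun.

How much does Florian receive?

Nkechi takes one-quarter of €300,000 = €75,000. The remaining €225,000 passes to the descendants.
The descendants' portion (€225,000) is divided into 3 shares of €75,000: Noor and Teodor each take €75,000; Dagny's €75,000 share passes to Dagny's issue.
Dagny's share (€75,000) passes entirely to Florian.

Florian receives €75,000.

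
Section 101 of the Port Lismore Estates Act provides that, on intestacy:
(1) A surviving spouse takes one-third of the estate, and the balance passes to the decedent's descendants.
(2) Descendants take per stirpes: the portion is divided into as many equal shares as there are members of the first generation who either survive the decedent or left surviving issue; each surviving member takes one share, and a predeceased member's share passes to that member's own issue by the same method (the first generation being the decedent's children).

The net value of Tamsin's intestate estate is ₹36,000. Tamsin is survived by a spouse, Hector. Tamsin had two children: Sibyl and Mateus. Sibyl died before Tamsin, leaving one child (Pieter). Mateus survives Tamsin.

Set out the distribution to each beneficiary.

Hector takes one-third of ₹36,000 = ₹12,000. The remaining ₹24,000 passes to the descendants.
The descendants' portion (₹24,000) is divided into 2 shares of ₹12,000: Mateus takes ₹12,000; Sibyl's ₹12,000 share passes to Sibyl's issue.
Sibyl's share (₹12,000) passes entirely to Pieter.

Hector: ₹12,000; Pieter: ₹12,000; Mateus: ₹12,000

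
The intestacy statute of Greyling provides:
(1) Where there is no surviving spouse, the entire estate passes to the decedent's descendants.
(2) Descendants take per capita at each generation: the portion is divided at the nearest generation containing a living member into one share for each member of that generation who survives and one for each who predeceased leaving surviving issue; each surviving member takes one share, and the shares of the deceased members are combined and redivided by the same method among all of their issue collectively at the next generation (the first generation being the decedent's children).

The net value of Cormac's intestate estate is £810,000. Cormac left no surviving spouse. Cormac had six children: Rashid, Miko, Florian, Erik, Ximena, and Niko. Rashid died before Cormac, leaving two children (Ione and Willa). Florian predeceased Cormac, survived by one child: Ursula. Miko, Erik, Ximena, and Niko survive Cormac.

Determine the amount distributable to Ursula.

Ursula receives £90,000.

The entire £810,000 passes to the descendants.
That amount (£810,000) is divided at the children's generation into 6 shares of £135,000. Miko, Erik, Ximena, and Niko each take £135,000. The 2 shares of the deceased (Rashid and Florian) are combined into a pool of £270,000.
That pool (£270,000) is divided at the grandchildren's generation equally among Ione, Willa, and Ursula: £90,000 each.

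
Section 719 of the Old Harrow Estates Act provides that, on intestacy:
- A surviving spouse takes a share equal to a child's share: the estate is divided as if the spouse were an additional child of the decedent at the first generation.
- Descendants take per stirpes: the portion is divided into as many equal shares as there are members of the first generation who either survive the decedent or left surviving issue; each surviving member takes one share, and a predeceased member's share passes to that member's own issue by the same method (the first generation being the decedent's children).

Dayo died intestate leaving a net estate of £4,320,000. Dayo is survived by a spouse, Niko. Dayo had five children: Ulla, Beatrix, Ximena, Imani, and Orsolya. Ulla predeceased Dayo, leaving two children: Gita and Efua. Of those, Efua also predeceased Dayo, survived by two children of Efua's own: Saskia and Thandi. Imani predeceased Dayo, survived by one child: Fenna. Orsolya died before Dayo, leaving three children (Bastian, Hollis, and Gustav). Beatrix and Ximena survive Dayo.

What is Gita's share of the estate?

Gita receives £360,000.

The spouse counts as an additional share at the children's level, so there are 6 primary shares of £720,000. Niko takes one such share (£720,000).
The children's combined portion (£3,600,000) is divided into 5 shares of £720,000: Beatrix and Ximena each take £720,000; Ulla's £720,000 share passes to Ulla's issue; Imani's £720,000 share passes to Imani's issue; Orsolya's £720,000 share passes to Orsolya's issue.
Ulla's share (£720,000) is divided into 2 shares of £360,000: Gita takes £360,000; Efua's £360,000 share passes to Efua's issue.
Efua's share (£360,000) is divided into 2 shares of £180,000: Saskia and Thandi each take £180,000.
Imani's share (£720,000) passes entirely to Fenna.
Orsolya's share (£720,000) is divided into 3 shares of £240,000: Bastian, Hollis, and Gustav each take £240,000.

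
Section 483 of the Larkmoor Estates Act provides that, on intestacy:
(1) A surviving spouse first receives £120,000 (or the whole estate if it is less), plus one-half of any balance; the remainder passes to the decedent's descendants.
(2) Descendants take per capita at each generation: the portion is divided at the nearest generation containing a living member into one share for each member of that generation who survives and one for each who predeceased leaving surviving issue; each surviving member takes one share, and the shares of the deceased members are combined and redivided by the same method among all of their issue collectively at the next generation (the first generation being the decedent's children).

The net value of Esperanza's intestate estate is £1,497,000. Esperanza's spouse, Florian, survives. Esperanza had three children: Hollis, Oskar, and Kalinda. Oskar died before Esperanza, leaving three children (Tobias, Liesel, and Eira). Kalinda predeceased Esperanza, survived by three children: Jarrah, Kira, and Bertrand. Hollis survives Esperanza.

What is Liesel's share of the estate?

Florian first takes £120,000, leaving a balance of £1,377,000. Florian then takes one-half of the balance (£688,500), for a total of £808,500. The remaining £688,500 passes to the descendants.
The descendants' portion (£688,500) is divided at the children's generation into 3 shares of £229,500. Hollis takes £229,500. The 2 shares of the deceased (Oskar and Kalinda) are combined into a pool of £459,000.
That pool (£459,000) is divided at the grandchildren's generation equally among Tobias, Liesel, Eira, Jarrah, Kira, and Bertrand: £76,500 each.

Liesel receives £76,500.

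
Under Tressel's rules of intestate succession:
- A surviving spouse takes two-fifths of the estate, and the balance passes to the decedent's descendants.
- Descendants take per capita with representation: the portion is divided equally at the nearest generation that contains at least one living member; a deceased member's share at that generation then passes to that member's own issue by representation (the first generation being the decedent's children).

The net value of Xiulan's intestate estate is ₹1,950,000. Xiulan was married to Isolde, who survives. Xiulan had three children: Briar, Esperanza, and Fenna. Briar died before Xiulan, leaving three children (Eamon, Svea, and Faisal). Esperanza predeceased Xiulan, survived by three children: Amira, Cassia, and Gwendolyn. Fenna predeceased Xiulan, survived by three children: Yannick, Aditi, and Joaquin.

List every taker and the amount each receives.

Isolde: ₹780,000; Eamon: ₹130,000; Svea: ₹130,000; Faisal: ₹130,000; Amira: ₹130,000; Cassia: ₹130,000; Gwendolyn: ₹130,000; Yannick: ₹130,000; Aditi: ₹130,000; Joaquin: ₹130,000

Isolde takes two-fifths of ₹1,950,000 = ₹780,000. The remaining ₹1,170,000 passes to the descendants.
No child survives, so the initial division is made at the grandchildren's generation.
The descendants' portion (₹1,170,000) is divided into 9 shares of ₹130,000: Eamon, Svea, Faisal, Amira, Cassia, Gwendolyn, Yannick, Aditi, and Joaquin each take ₹130,000.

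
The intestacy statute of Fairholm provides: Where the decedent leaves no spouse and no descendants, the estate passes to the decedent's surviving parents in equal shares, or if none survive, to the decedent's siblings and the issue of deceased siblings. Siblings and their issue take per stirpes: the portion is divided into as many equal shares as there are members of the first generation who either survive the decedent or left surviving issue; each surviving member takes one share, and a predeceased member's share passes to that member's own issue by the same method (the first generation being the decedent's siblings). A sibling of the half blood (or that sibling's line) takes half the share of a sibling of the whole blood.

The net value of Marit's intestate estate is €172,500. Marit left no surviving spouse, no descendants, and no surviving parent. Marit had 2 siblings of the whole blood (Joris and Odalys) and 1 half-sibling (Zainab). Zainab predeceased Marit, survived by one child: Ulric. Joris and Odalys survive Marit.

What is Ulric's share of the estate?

The entire €172,500 passes to the siblings and their issue.
Counting each half-blood sibling's line as half a unit, there are 5/2 units in €172,500, so one unit is €69,000. Whole-blood lines (Joris and Odalys) take €69,000 each; half-blood lines (Zainab) take €34,500 each.
Zainab's share (€34,500) passes entirely to Ulric.

Ulric receives €34,500.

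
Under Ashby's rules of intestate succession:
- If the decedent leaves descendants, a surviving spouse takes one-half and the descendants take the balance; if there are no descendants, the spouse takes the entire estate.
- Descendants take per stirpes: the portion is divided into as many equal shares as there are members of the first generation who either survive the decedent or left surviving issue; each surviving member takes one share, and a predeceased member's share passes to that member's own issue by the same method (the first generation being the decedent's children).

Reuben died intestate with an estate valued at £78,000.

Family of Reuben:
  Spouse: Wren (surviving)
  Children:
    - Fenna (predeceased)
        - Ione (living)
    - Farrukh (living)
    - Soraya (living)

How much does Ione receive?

Wren takes one-half of £78,000 = £39,000. The remaining £39,000 passes to the descendants.
The descendants' portion (£39,000) is divided into 3 shares of £13,000: Farrukh and Soraya each take £13,000; Fenna's £13,000 share passes to Fenna's issue.
Fenna's share (£13,000) passes entirely to Ione.

Ione receives £13,000.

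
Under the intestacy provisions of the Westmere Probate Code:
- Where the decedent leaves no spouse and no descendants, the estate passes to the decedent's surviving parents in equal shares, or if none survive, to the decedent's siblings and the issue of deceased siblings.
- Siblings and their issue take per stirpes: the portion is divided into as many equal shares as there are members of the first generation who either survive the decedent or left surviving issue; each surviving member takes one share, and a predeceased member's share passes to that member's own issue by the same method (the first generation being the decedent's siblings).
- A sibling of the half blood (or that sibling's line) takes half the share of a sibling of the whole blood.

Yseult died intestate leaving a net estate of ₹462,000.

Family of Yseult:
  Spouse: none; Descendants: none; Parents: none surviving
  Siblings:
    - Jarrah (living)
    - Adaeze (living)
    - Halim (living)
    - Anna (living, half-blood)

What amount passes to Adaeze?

Adaeze receives ₹132,000.

The entire ₹462,000 passes to the siblings and their issue.
Counting each half-blood sibling's line as half a unit, there are 7/2 units in ₹462,000, so one unit is ₹132,000. Whole-blood lines (Jarrah, Adaeze, and Halim) take ₹132,000 each; half-blood lines (Anna) take ₹66,000 each.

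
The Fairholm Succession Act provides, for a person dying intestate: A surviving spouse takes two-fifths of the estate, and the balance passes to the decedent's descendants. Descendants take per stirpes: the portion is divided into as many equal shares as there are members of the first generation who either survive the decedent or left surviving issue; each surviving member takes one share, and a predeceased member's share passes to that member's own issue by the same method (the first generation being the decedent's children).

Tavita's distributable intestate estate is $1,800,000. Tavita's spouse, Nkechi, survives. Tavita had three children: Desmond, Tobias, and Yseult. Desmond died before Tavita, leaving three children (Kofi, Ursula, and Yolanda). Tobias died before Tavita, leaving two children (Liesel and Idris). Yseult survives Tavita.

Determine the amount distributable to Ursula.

Ursula receives $120,000.

Nkechi takes two-fifths of $1,800,000 = $720,000. The remaining $1,080,000 passes to the descendants.
The descendants' portion ($1,080,000) is divided into 3 shares of $360,000: Yseult takes $360,000; Desmond's $360,000 share passes to Desmond's issue; Tobias's $360,000 share passes to Tobias's issue.
Desmond's share ($360,000) is divided into 3 shares of $120,000: Kofi, Ursula, and Yolanda each take $120,000.
Tobias's share ($360,000) is divided into 2 shares of $180,000: Liesel and Idris each take $180,000.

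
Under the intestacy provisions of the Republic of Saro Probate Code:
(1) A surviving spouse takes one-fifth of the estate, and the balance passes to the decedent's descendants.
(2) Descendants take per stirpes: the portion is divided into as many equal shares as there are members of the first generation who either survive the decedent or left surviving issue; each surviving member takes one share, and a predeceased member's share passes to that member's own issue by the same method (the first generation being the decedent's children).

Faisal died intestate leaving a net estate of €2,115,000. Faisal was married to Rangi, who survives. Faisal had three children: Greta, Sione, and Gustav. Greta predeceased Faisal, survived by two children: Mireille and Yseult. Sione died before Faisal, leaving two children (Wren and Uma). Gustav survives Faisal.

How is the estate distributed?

Rangi takes one-fifth of €2,115,000 = €423,000. The remaining €1,692,000 passes to the descendants.
The descendants' portion (€1,692,000) is divided into 3 shares of €564,000: Gustav takes €564,000; Greta's €564,000 share passes to Greta's issue; Sione's €564,000 share passes to Sione's issue.
Greta's share (€564,000) is divided into 2 shares of €282,000: Mireille and Yseult each take €282,000.
Sione's share (€564,000) is divided into 2 shares of €282,000: Wren and Uma each take €282,000.

Rangi: €423,000; Mireille: €282,000; Yseult: €282,000; Wren: €282,000; Uma: €282,000; Gustav: €564,000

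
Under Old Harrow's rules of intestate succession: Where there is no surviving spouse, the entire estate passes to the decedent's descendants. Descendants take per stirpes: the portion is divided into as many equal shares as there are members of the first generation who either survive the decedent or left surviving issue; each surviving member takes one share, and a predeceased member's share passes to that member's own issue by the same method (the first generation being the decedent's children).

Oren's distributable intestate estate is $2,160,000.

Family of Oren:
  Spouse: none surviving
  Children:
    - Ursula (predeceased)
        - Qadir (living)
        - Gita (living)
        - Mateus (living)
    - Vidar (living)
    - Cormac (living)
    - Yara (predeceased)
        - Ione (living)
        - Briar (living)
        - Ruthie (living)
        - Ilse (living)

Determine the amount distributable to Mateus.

Mateus receives $180,000.

The entire $2,160,000 passes to the descendants.
That amount ($2,160,000) is divided into 4 shares of $540,000: Vidar and Cormac each take $540,000; Ursula's $540,000 share passes to Ursula's issue; Yara's $540,000 share passes to Yara's issue.
Ursula's share ($540,000) is divided into 3 shares of $180,000: Qadir, Gita, and Mateus each take $180,000.
Yara's share ($540,000) is divided into 4 shares of $135,000: Ione, Briar, Ruthie, and Ilse each take $135,000.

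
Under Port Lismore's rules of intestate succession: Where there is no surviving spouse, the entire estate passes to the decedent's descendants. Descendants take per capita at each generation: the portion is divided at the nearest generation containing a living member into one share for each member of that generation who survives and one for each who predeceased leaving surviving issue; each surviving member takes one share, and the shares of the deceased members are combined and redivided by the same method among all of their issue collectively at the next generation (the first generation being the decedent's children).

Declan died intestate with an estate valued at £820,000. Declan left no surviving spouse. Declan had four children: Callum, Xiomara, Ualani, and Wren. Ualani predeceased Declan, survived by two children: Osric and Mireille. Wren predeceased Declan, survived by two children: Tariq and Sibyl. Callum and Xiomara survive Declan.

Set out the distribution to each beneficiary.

Callum: £205,000; Xiomara: £205,000; Osric: £102,500; Mireille: £102,500; Tariq: £102,500; Sibyl: £102,500

The entire £820,000 passes to the descendants.
That amount (£820,000) is divided at the children's generation into 4 shares of £205,000. Callum and Xiomara each take £205,000. The 2 shares of the deceased (Ualani and Wren) are combined into a pool of £410,000.
That pool (£410,000) is divided at the grandchildren's generation equally among Osric, Mireille, Tariq, and Sibyl: £102,500 each.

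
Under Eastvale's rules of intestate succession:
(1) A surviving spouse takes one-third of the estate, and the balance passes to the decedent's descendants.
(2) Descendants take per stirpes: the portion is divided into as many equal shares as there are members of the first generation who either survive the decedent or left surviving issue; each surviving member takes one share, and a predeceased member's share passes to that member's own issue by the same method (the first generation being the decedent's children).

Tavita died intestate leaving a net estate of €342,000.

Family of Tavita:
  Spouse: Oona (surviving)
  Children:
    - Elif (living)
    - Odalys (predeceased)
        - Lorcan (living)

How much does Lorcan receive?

Lorcan receives €114,000.

Oona takes one-third of €342,000 = €114,000. The remaining €228,000 passes to the descendants.
The descendants' portion (€228,000) is divided into 2 shares of €114,000: Elif takes €114,000; Odalys's €114,000 share passes to Odalys's issue.
Odalys's share (€114,000) passes entirely to Lorcan.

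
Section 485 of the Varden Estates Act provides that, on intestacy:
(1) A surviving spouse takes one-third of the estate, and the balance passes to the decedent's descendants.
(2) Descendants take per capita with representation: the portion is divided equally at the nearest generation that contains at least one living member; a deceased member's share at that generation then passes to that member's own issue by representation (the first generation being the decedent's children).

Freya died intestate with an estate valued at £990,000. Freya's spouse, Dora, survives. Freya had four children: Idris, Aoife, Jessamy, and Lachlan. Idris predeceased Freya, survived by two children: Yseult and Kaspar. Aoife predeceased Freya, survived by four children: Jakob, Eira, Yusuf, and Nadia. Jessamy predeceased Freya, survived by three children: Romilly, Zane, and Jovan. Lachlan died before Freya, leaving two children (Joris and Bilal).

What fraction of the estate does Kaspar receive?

Dora takes one-third of £990,000 = £330,000. The remaining £660,000 passes to the descendants.
No child survives, so the initial division is made at the grandchildren's generation.
The descendants' portion (£660,000) is divided into 11 shares of £60,000: Yseult, Kaspar, Jakob, Eira, Yusuf, Nadia, Romilly, Zane, Jovan, Joris, and Bilal each take £60,000.

Kaspar receives 2/33 of the estate.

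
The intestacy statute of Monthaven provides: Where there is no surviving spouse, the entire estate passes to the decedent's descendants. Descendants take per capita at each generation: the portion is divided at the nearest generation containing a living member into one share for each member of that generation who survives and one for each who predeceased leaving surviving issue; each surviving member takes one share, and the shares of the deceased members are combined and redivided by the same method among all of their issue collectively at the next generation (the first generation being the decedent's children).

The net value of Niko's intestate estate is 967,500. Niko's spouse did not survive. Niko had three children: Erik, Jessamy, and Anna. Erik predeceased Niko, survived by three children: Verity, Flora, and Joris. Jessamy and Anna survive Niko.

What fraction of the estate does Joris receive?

Joris receives 1/9 of the estate.

The entire 967,500 passes to the descendants.
That amount (967,500) is divided at the children's generation into 3 shares of 322,500. Jessamy and Anna each take 322,500. The remaining share for the deceased Erik (322,500) is carried to the next generation.
That pool (322,500) is divided at the grandchildren's generation equally among Verity, Flora, and Joris: 107,500 each.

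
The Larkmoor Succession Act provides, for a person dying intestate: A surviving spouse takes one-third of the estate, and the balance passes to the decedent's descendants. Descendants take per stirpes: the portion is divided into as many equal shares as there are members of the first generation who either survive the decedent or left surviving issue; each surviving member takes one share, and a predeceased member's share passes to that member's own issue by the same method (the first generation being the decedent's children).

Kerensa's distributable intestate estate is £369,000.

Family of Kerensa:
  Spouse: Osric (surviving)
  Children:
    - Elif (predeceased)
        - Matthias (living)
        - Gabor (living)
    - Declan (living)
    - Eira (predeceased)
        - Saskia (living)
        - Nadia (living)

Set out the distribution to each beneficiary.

Osric takes one-third of £369,000 = £123,000. The remaining £246,000 passes to the descendants.
The descendants' portion (£246,000) is divided into 3 shares of £82,000: Declan takes £82,000; Elif's £82,000 share passes to Elif's issue; Eira's £82,000 share passes to Eira's issue.
Elif's share (£82,000) is divided into 2 shares of £41,000: Matthias and Gabor each take £41,000.
Eira's share (£82,000) is divided into 2 shares of £41,000: Saskia and Nadia each take £41,000.

Osric: £123,000; Matthias: £41,000; Gabor: £41,000; Declan: £82,000; Saskia: £41,000; Nadia: £41,000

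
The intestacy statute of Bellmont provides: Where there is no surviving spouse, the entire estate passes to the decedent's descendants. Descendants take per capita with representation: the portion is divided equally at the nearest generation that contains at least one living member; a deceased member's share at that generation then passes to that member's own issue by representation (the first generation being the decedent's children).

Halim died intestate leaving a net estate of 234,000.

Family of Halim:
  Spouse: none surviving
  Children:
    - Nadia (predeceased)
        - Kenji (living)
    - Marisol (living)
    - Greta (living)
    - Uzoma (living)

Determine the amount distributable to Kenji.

Kenji receives 58,500.

The entire 234,000 passes to the descendants.
That amount (234,000) is divided into 4 shares of 58,500: Marisol, Greta, and Uzoma each take 58,500; Nadia's 58,500 share passes to Nadia's issue.
Nadia's share (58,500) passes entirely to Kenji.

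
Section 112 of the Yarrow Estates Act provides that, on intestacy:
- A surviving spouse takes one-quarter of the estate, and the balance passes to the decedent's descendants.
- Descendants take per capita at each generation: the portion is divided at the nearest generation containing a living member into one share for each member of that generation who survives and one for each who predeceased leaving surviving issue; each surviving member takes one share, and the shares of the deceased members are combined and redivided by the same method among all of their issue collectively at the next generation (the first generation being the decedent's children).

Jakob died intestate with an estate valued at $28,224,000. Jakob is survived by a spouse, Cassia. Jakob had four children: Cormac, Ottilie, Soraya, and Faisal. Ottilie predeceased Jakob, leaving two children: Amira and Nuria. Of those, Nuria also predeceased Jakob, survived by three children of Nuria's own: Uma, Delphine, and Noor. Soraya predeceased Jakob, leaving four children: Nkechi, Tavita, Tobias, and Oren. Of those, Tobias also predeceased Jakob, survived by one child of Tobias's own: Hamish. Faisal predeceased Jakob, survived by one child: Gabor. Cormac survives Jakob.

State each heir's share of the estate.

Cassia takes one-quarter of $28,224,000 = $7,056,000. The remaining $21,168,000 passes to the descendants.
The descendants' portion ($21,168,000) is divided at the children's generation into 4 shares of $5,292,000. Cormac takes $5,292,000. The 3 shares of the deceased (Ottilie, Soraya, and Faisal) are combined into a pool of $15,876,000.
That pool ($15,876,000) is divided at the grandchildren's generation into 7 shares of $2,268,000. Amira, Nkechi, Tavita, Oren, and Gabor each take $2,268,000. The 2 shares of the deceased (Nuria and Tobias) are combined into a pool of $4,536,000.
That pool ($4,536,000) is divided at the great-grandchildren's generation equally among Uma, Delphine, Noor, and Hamish: $1,134,000 each.

Cassia: $7,056,000; Cormac: $5,292,000; Amira: $2,268,000; Uma: $1,134,000; Delphine: $1,134,000; Noor: $1,134,000; Nkechi: $2,268,000; Tavita: $2,268,000; Hamish: $1,134,000; Oren: $2,268,000; Gabor: $2,268,000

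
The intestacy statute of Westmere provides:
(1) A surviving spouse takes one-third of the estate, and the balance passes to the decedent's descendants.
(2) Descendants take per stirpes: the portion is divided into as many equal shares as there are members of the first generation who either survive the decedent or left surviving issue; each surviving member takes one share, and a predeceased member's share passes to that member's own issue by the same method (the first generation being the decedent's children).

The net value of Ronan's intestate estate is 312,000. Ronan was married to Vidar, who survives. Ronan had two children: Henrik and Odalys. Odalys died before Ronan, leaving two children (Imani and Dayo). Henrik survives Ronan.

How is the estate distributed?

Vidar: 104,000; Henrik: 104,000; Imani: 52,000; Dayo: 52,000

Vidar takes one-third of 312,000 = 104,000. The remaining 208,000 passes to the descendants.
The descendants' portion (208,000) is divided into 2 shares of 104,000: Henrik takes 104,000; Odalys's 104,000 share passes to Odalys's issue.
Odalys's share (104,000) is divided into 2 shares of 52,000: Imani and Dayo each take 52,000.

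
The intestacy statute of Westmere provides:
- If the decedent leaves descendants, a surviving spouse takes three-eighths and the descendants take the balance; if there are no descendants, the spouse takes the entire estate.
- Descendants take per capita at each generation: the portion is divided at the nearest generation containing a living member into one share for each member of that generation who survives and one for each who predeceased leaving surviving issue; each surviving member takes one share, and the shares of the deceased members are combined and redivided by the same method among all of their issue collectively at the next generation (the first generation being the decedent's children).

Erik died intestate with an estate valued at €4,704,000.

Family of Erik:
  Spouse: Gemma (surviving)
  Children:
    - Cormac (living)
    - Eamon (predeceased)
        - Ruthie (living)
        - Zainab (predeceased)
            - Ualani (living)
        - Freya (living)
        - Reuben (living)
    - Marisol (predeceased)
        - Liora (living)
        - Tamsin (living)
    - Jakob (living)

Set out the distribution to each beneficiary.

Gemma takes three-eighths of €4,704,000 = €1,764,000. The remaining €2,940,000 passes to the descendants.
The descendants' portion (€2,940,000) is divided at the children's generation into 4 shares of €735,000. Cormac and Jakob each take €735,000. The 2 shares of the deceased (Eamon and Marisol) are combined into a pool of €1,470,000.
That pool (€1,470,000) is divided at the grandchildren's generation into 6 shares of €245,000. Ruthie, Freya, Reuben, Liora, and Tamsin each take €245,000. The remaining share for the deceased Zainab (€245,000) is carried to the next generation.
That pool (€245,000) passes entirely to Ualani, the sole taker at the great-grandchildren's generation.

Gemma: €1,764,000; Cormac: €735,000; Ruthie: €245,000; Ualani: €245,000; Freya: €245,000; Reuben: €245,000; Liora: €245,000; Tamsin: €245,000; Jakob: €735,000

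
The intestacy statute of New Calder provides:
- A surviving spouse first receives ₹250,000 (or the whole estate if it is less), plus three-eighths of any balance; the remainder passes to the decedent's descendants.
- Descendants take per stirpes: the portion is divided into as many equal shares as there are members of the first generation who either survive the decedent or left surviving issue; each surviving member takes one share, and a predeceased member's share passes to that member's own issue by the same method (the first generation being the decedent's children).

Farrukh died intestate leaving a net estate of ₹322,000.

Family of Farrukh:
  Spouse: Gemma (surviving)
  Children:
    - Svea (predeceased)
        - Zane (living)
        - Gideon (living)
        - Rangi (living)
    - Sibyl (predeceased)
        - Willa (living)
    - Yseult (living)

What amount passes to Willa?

Willa receives ₹15,000.

Gemma first takes ₹250,000, leaving a balance of ₹72,000. Gemma then takes three-eighths of the balance (₹27,000), for a total of ₹277,000. The remaining ₹45,000 passes to the descendants.
The descendants' portion (₹45,000) is divided into 3 shares of ₹15,000: Yseult takes ₹15,000; Svea's ₹15,000 share passes to Svea's issue; Sibyl's ₹15,000 share passes to Sibyl's issue.
Svea's share (₹15,000) is divided into 3 shares of ₹5,000: Zane, Gideon, and Rangi each take ₹5,000.
Sibyl's share (₹15,000) passes entirely to Willa.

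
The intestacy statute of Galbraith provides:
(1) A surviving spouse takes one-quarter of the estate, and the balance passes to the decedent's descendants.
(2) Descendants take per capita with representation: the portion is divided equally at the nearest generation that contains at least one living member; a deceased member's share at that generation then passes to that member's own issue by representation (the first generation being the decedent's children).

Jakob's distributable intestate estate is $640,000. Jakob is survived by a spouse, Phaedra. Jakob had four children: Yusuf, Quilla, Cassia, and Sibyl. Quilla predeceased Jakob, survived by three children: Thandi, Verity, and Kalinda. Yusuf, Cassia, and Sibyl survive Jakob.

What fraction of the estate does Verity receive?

Verity receives 1/16 of the estate.

Phaedra takes one-quarter of $640,000 = $160,000. The remaining $480,000 passes to the descendants.
The descendants' portion ($480,000) is divided into 4 shares of $120,000: Yusuf, Cassia, and Sibyl each take $120,000; Quilla's $120,000 share passes to Quilla's issue.
Quilla's share ($120,000) is divided into 3 shares of $40,000: Thandi, Verity, and Kalinda each take $40,000.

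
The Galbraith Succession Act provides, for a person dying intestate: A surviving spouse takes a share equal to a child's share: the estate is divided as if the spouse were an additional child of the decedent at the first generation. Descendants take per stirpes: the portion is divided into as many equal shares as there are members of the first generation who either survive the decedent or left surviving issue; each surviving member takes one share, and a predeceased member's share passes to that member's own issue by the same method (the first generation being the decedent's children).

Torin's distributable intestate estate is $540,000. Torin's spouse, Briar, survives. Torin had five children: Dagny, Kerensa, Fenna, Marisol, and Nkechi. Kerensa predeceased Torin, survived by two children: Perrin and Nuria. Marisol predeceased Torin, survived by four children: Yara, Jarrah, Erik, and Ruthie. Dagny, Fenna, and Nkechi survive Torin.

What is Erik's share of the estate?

The spouse counts as an additional share at the children's level, so there are 6 primary shares of $90,000. Briar takes one such share ($90,000).
The children's combined portion ($450,000) is divided into 5 shares of $90,000: Dagny, Fenna, and Nkechi each take $90,000; Kerensa's $90,000 share passes to Kerensa's issue; Marisol's $90,000 share passes to Marisol's issue.
Kerensa's share ($90,000) is divided into 2 shares of $45,000: Perrin and Nuria each take $45,000.
Marisol's share ($90,000) is divided into 4 shares of $22,500: Yara, Jarrah, Erik, and Ruthie each take $22,500.

Erik receives $22,500.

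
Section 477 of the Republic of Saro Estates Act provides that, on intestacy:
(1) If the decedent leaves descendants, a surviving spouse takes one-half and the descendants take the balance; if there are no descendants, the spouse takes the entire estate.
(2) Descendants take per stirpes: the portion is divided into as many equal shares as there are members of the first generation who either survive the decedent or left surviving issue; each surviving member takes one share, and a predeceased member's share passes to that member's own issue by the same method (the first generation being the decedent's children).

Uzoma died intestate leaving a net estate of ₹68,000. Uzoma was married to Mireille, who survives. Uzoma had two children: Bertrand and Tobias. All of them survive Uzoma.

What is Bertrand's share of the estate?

Mireille takes one-half of ₹68,000 = ₹34,000. The remaining ₹34,000 passes to the descendants.
The descendants' portion (₹34,000) is divided into 2 shares of ₹17,000: Bertrand and Tobias each take ₹17,000.

Bertrand receives ₹17,000.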